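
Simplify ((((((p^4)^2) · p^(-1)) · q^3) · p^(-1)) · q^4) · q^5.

((((((p^4)^2) · p^(-1)) · q^3) · p^(-1)) · q^4) · q^5
= (((((p^8) · p^(-1)) · q^3) · p^(-1)) · q^4) · q^5    [power of a power]
= (((p^7 · q^3) · p^(-1)) · q^4) · q^5    [product of powers]
= p^6q^12    [product of powers]

p^6q^12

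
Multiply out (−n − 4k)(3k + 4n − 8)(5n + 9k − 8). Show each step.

−131kn² − 231k²n + 384kn − 20n³ + 72n² − 64n − 108k³ + 384k² − 256k

(−n − 4k)(3k + 4n − 8)(5n + 9k − 8)
= (−3kn − 4n² + 8n − 12k² − 16kn + 32k)(5n + 9k − 8)    [distributive law]
= (−19kn − 4n² + 8n − 12k² + 32k)(5n + 9k − 8)    [combine like terms]
= −95kn² − 171k²n + 152kn − 20n³ − 36kn² + 32n² + 40n² + 72kn − 64n − 60k²n − 108k³ + 96k² + 160kn + 288k² − 256k    [distributive law]
= −131kn² − 231k²n + 384kn − 20n³ + 72n² − 64n − 108k³ + 384k² − 256k    [combine like terms]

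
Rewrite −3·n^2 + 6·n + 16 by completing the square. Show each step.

−3(n − 1)^2 + 19

−3·n^2 + 6·n + 16
= −3(n^2 − 2·n) + 16    [factor out -3 from the n-terms]
= −3(n^2 − 2·n + 1 − 1) + 16    [add and subtract 1 inside the bracket]
= −3(n − 1)^2 + 3 + 16    [perfect-square identity]
= −3(n − 1)^2 + 19    [combine constants]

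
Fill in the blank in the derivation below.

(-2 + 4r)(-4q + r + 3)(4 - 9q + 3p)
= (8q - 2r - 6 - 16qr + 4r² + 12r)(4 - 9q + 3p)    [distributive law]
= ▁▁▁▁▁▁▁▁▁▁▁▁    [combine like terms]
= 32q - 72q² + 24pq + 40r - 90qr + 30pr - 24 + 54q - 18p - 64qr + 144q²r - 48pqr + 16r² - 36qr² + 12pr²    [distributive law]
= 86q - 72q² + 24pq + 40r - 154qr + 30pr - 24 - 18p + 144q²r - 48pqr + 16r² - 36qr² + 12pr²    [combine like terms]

After combine like terms, the bracketed line is:

(8q + 10r - 6 - 16qr + 4r²)(4 - 9q + 3p)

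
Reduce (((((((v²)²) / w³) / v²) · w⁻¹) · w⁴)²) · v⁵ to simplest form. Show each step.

(((((((v²)²) / w³) / v²) · w⁻¹) · w⁴)²) · v⁵
= (((((((v²)²) / w³) / v²) · w⁻¹)²) · ((w⁴)²)) · v⁵    [power of a product]
= (((((((v²)²) / w³) / v²)²) · ((w⁻¹)²)) · ((w⁴)²)) · v⁵    [power of a product]
= (((((((v²)²) / w³)²) / ((v²)²)) · ((w⁻¹)²)) · ((w⁴)²)) · v⁵    [power of a quotient]
= (((((((v²)²)²) / ((w³)²)) / ((v²)²)) · ((w⁻¹)²)) · ((w⁴)²)) · v⁵    [power of a quotient]
= ((((((v²)⁴) / ((w³)²)) / ((v²)²)) · ((w⁻¹)²)) · ((w⁴)²)) · v⁵    [power of a power]
= ((((v⁸ / ((w³)²)) / ((v²)²)) · ((w⁻¹)²)) · ((w⁴)²)) · v⁵    [power of a power]
= ((((v⁸ / w⁶) / ((v²)²)) · ((w⁻¹)²)) · ((w⁴)²)) · v⁵    [power of a power]
= ((((v⁸ / w⁶) / v⁴) · ((w⁻¹)²)) · ((w⁴)²)) · v⁵    [power of a power]
= ((((v⁸ / w⁶) / v⁴) · w⁻²) · ((w⁴)²)) · v⁵    [power of a power]
= ((((v⁸ / w⁶) / v⁴) · w⁻²) · w⁸) · v⁵    [power of a power]
= v⁹    [quotient of powers; product of powers]

v⁹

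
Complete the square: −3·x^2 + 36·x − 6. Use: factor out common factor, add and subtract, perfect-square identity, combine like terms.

−3·x^2 + 36·x − 6
= −3(x^2 − 12·x) − 6    [factor out -3 from the x-terms]
= −3(x^2 − 12·x + 36 − 36) − 6    [add and subtract 36 inside the bracket]
= −3(x − 6)^2 + 108 − 6    [perfect-square identity]
= −3(x − 6)^2 + 102    [combine constants]

−3(x − 6)^2 + 102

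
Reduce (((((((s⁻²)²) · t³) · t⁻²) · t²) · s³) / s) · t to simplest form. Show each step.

(((((((s⁻²)²) · t³) · t⁻²) · t²) · s³) / s) · t
= (((((s⁻⁴ · t³) · t⁻²) · t²) · s³) / s) · t    [power of a power]
= s⁻²t⁴    [quotient of powers; product of powers]

s⁻²t⁴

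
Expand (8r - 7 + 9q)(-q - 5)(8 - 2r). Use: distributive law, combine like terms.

12qr + 16qr^2 - 390r + 80r^2 - 304q + 280 - 72q^2 + 18q^2r

(8r - 7 + 9q)(-q - 5)(8 - 2r)
= (-8qr - 40r + 7q + 35 - 9q^2 - 45q)(8 - 2r)    [distributive law]
= (-8qr - 40r - 38q + 35 - 9q^2)(8 - 2r)    [combine like terms]
= -64qr + 16qr^2 - 320r + 80r^2 - 304q + 76qr + 280 - 70r - 72q^2 + 18q^2r    [distributive law]
= 12qr + 16qr^2 - 390r + 80r^2 - 304q + 280 - 72q^2 + 18q^2r    [combine like terms]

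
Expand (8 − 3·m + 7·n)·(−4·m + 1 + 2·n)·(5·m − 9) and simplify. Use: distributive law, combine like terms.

−283·m² + 355·m − 72 + 421·m·n − 207·n + 60·m³ − 170·m²·n + 70·m·n² − 126·n²

(8 − 3·m + 7·n)·(−4·m + 1 + 2·n)·(5·m − 9)
= (−32·m + 8 + 16·n + 12·m² − 3·m − 6·m·n − 28·m·n + 7·n + 14·n²)·(5·m − 9)    [distributive law]
= (−35·m + 8 + 23·n + 12·m² − 34·m·n + 14·n²)·(5·m − 9)    [combine like terms]
= −175·m² + 315·m + 40·m − 72 + 115·m·n − 207·n + 60·m³ − 108·m² − 170·m²·n + 306·m·n + 70·m·n² − 126·n²    [distributive law]
= −283·m² + 355·m − 72 + 421·m·n − 207·n + 60·m³ − 170·m²·n + 70·m·n² − 126·n²    [combine like terms]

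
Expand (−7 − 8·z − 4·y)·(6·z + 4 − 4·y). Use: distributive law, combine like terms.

−74·z − 28 + 12·y − 48·z² + 8·y·z + 16·y²

(−7 − 8·z − 4·y)·(6·z + 4 − 4·y)
= −42·z − 28 + 28·y − 48·z² − 32·z + 32·y·z − 24·y·z − 16·y + 16·y²    [distributive law]
= −74·z − 28 + 12·y − 48·z² + 8·y·z + 16·y²    [combine like terms]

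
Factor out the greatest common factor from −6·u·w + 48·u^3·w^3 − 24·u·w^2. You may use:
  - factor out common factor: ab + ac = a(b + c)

−6·u·w + 48·u^3·w^3 − 24·u·w^2
= 6(−u·w + 8·u^3·w^3 − 4·u·w^2)    [factor out 6]
= 6·u·w(−1 + 8·u^2·w^2 − 4·w)    [factor out u·w]

6·u·w(−1 + 8·u^2·w^2 − 4·w)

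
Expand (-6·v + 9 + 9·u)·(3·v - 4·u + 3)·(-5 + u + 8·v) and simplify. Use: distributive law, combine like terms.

162·v² + 390·u·v² - 144·v³ - 318·u·v - 237·u²·v + 171·v + 72·u + 171·u² - 135 - 36·u³

(-6·v + 9 + 9·u)·(3·v - 4·u + 3)·(-5 + u + 8·v)
= (-18·v² + 24·u·v - 18·v + 27·v - 36·u + 27 + 27·u·v - 36·u² + 27·u)·(-5 + u + 8·v)    [distributive law]
= (-18·v² + 51·u·v + 9·v - 9·u + 27 - 36·u²)·(-5 + u + 8·v)    [combine like terms]
= 90·v² - 18·u·v² - 144·v³ - 255·u·v + 51·u²·v + 408·u·v² - 45·v + 9·u·v + 72·v² + 45·u - 9·u² - 72·u·v - 135 + 27·u + 216·v + 180·u² - 36·u³ - 288·u²·v    [distributive law]
= 162·v² + 390·u·v² - 144·v³ - 318·u·v - 237·u²·v + 171·v + 72·u + 171·u² - 135 - 36·u³    [combine like terms]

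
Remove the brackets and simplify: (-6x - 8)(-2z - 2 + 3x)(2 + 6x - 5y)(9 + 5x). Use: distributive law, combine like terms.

(-6x - 8)(-2z - 2 + 3x)(2 + 6x - 5y)(9 + 5x)
= (12xz + 12x - 18x^2 + 16z + 16 - 24x)(2 + 6x - 5y)(9 + 5x)    [distributive law]
= (12xz - 12x - 18x^2 + 16z + 16)(2 + 6x - 5y)(9 + 5x)    [combine like terms]
= (24xz + 72x^2z - 60xyz - 24x - 72x^2 + 60xy - 36x^2 - 108x^3 + 90x^2y + 32z + 96xz - 80yz + 32 + 96x - 80y)(9 + 5x)    [distributive law]
= (120xz + 72x^2z - 60xyz + 72x - 108x^2 + 60xy - 108x^3 + 90x^2y + 32z - 80yz + 32 - 80y)(9 + 5x)    [combine like terms]
= 1080xz + 600x^2z + 648x^2z + 360x^3z - 540xyz - 300x^2yz + 648x + 360x^2 - 972x^2 - 540x^3 + 540xy + 300x^2y - 972x^3 - 540x^4 + 810x^2y + 450x^3y + 288z + 160xz - 720yz - 400xyz + 288 + 160x - 720y - 400xy    [distributive law]
= 1240xz + 1248x^2z + 360x^3z - 940xyz - 300x^2yz + 808x - 612x^2 - 1512x^3 + 140xy + 1110x^2y - 540x^4 + 450x^3y + 288z - 720yz + 288 - 720y    [combine like terms]

1240xz + 1248x^2z + 360x^3z - 940xyz - 300x^2yz + 808x - 612x^2 - 1512x^3 + 140xy + 1110x^2y - 540x^4 + 450x^3y + 288z - 720yz + 288 - 720y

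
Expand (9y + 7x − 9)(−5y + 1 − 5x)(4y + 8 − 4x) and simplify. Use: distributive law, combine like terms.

−180y^3 − 144y^2 − 140xy^2 + 396y − 648xy + 180x^2y + 452x − 488x^2 + 140x^3 − 72

(9y + 7x − 9)(−5y + 1 − 5x)(4y + 8 − 4x)
= (−45y^2 + 9y − 45xy − 35xy + 7x − 35x^2 + 45y − 9 + 45x)(4y + 8 − 4x)    [distributive law]
= (−45y^2 + 54y − 80xy + 52x − 35x^2 − 9)(4y + 8 − 4x)    [combine like terms]
= −180y^3 − 360y^2 + 180xy^2 + 216y^2 + 432y − 216xy − 320xy^2 − 640xy + 320x^2y + 208xy + 416x − 208x^2 − 140x^2y − 280x^2 + 140x^3 − 36y − 72 + 36x    [distributive law]
= −180y^3 − 144y^2 − 140xy^2 + 396y − 648xy + 180x^2y + 452x − 488x^2 + 140x^3 − 72    [combine like terms]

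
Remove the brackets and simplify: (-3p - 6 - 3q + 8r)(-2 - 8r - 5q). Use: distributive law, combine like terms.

(-3p - 6 - 3q + 8r)(-2 - 8r - 5q)
= 6p + 24pr + 15pq + 12 + 48r + 30q + 6q + 24qr + 15q^2 - 16r - 64r^2 - 40qr    [distributive law]
= 6p + 24pr + 15pq + 12 + 32r + 36q - 16qr + 15q^2 - 64r^2    [combine like terms]

6p + 24pr + 15pq + 12 + 32r + 36q - 16qr + 15q^2 - 64r^2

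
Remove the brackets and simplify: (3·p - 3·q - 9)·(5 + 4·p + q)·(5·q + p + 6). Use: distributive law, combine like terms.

-183·p·q + 51·p^2 - 171·p + 51·p^2·q + 12·p^3 - 48·p·q^2 - 138·q^2 - 369·q - 15·q^3 - 270

(3·p - 3·q - 9)·(5 + 4·p + q)·(5·q + p + 6)
= (15·p + 12·p^2 + 3·p·q - 15·q - 12·p·q - 3·q^2 - 45 - 36·p - 9·q)·(5·q + p + 6)    [distributive law]
= (-21·p + 12·p^2 - 9·p·q - 24·q - 3·q^2 - 45)·(5·q + p + 6)    [combine like terms]
= -105·p·q - 21·p^2 - 126·p + 60·p^2·q + 12·p^3 + 72·p^2 - 45·p·q^2 - 9·p^2·q - 54·p·q - 120·q^2 - 24·p·q - 144·q - 15·q^3 - 3·p·q^2 - 18·q^2 - 225·q - 45·p - 270    [distributive law]
= -183·p·q + 51·p^2 - 171·p + 51·p^2·q + 12·p^3 - 48·p·q^2 - 138·q^2 - 369·q - 15·q^3 - 270    [combine like terms]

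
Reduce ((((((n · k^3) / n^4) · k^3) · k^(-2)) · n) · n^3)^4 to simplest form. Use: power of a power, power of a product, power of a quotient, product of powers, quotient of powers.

((((((n · k^3) / n^4) · k^3) · k^(-2)) · n) · n^3)^4
= ((((((n · k^3) / n^4) · k^3) · k^(-2)) · n)^4) · ((n^3)^4)    [power of a product]
= ((((((n · k^3) / n^4) · k^3) · k^(-2))^4) · (n^4)) · ((n^3)^4)    [power of a product]
= ((((((n · k^3) / n^4) · k^3)^4) · ((k^(-2))^4)) · (n^4)) · ((n^3)^4)    [power of a product]
= ((((((n · k^3) / n^4)^4) · ((k^3)^4)) · ((k^(-2))^4)) · (n^4)) · ((n^3)^4)    [power of a product]
= ((((((n · k^3)^4) / ((n^4)^4)) · ((k^3)^4)) · ((k^(-2))^4)) · (n^4)) · ((n^3)^4)    [power of a quotient]
= ((((((n^4) · ((k^3)^4)) / ((n^4)^4)) · ((k^3)^4)) · ((k^(-2))^4)) · (n^4)) · ((n^3)^4)    [power of a product]
= (((((n^4 · k^12) / ((n^4)^4)) · ((k^3)^4)) · ((k^(-2))^4)) · (n^4)) · ((n^3)^4)    [power of a power]
= (((((n^4 · k^12) / n^16) · ((k^3)^4)) · ((k^(-2))^4)) · (n^4)) · ((n^3)^4)    [power of a power]
= (((((n^4 · k^12) / n^16) · k^12) · ((k^(-2))^4)) · (n^4)) · ((n^3)^4)    [power of a power]
= (((((n^4 · k^12) / n^16) · k^12) · k^(-8)) · (n^4)) · ((n^3)^4)    [power of a power]
= (((((n^4 · k^12) / n^16) · k^12) · k^(-8)) · n^4) · n^12    [power of a power]
= k^16n^4    [quotient of powers; product of powers]

k^16n^4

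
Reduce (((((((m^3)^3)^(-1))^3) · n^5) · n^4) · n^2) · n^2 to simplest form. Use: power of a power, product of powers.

m^(-27)n^13

(((((((m^3)^3)^(-1))^3) · n^5) · n^4) · n^2) · n^2
= ((((((m^3)^3)^(-3)) · n^5) · n^4) · n^2) · n^2    [power of a power]
= (((((m^3)^(-9)) · n^5) · n^4) · n^2) · n^2    [power of a power]
= (((m^(-27) · n^5) · n^4) · n^2) · n^2    [power of a power]
= m^(-27)n^13    [product of powers]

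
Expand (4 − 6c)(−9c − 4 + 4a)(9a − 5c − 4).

−92ac − 156c^2 + 128c − 208a + 64 + 144a^2 + 606ac^2 − 270c^3 − 216a^2c

(4 − 6c)(−9c − 4 + 4a)(9a − 5c − 4)
= (−36c − 16 + 16a + 54c^2 + 24c − 24ac)(9a − 5c − 4)    [distributive law]
= (−12c − 16 + 16a + 54c^2 − 24ac)(9a − 5c − 4)    [combine like terms]
= −108ac + 60c^2 + 48c − 144a + 80c + 64 + 144a^2 − 80ac − 64a + 486ac^2 − 270c^3 − 216c^2 − 216a^2c + 120ac^2 + 96ac    [distributive law]
= −92ac − 156c^2 + 128c − 208a + 64 + 144a^2 + 606ac^2 − 270c^3 − 216a^2c    [combine like terms]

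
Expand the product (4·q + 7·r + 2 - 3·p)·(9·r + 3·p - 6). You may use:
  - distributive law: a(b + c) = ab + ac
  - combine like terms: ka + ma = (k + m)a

(4·q + 7·r + 2 - 3·p)·(9·r + 3·p - 6)
= 36·q·r + 12·p·q - 24·q + 63·r² + 21·p·r - 42·r + 18·r + 6·p - 12 - 27·p·r - 9·p² + 18·p    [distributive law]
= 36·q·r + 12·p·q - 24·q + 63·r² - 6·p·r - 24·r + 24·p - 12 - 9·p²    [combine like terms]

36·q·r + 12·p·q - 24·q + 63·r² - 6·p·r - 24·r + 24·p - 12 - 9·p²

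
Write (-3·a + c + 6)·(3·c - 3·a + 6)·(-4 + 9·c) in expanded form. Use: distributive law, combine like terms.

-276·a·c - 108·a·c² - 36·a² + 81·a²·c + 144·a + 204·c² + 27·c³ + 228·c - 144

(-3·a + c + 6)·(3·c - 3·a + 6)·(-4 + 9·c)
= (-9·a·c + 9·a² - 18·a + 3·c² - 3·a·c + 6·c + 18·c - 18·a + 36)·(-4 + 9·c)    [distributive law]
= (-12·a·c + 9·a² - 36·a + 3·c² + 24·c + 36)·(-4 + 9·c)    [combine like terms]
= 48·a·c - 108·a·c² - 36·a² + 81·a²·c + 144·a - 324·a·c - 12·c² + 27·c³ - 96·c + 216·c² - 144 + 324·c    [distributive law]
= -276·a·c - 108·a·c² - 36·a² + 81·a²·c + 144·a + 204·c² + 27·c³ + 228·c - 144    [combine like terms]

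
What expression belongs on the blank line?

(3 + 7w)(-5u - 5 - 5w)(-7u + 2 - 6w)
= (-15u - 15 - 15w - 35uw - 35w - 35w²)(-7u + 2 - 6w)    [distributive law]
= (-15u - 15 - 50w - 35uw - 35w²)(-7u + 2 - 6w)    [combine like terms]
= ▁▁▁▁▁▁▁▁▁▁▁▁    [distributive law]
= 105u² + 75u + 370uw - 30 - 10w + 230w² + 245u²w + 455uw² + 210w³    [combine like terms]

After distributive law, the bracketed line is:

105u² - 30u + 90uw + 105u - 30 + 90w + 350uw - 100w + 300w² + 245u²w - 70uw + 210uw² + 245uw² - 70w² + 210w³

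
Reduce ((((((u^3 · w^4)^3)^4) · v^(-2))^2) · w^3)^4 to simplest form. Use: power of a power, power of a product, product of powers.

((((((u^3 · w^4)^3)^4) · v^(-2))^2) · w^3)^4
= ((((((u^3 · w^4)^3)^4) · v^(-2))^2)^4) · ((w^3)^4)    [power of a product]
= (((((u^3 · w^4)^3)^4) · v^(-2))^8) · ((w^3)^4)    [power of a power]
= (((((u^3 · w^4)^3)^4)^8) · ((v^(-2))^8)) · ((w^3)^4)    [power of a product]
= ((((u^3 · w^4)^3)^32) · ((v^(-2))^8)) · ((w^3)^4)    [power of a power]
= (((u^3 · w^4)^96) · ((v^(-2))^8)) · ((w^3)^4)    [power of a power]
= ((((u^3)^96) · ((w^4)^96)) · ((v^(-2))^8)) · ((w^3)^4)    [power of a product]
= ((u^288 · ((w^4)^96)) · ((v^(-2))^8)) · ((w^3)^4)    [power of a power]
= ((u^288 · w^384) · ((v^(-2))^8)) · ((w^3)^4)    [power of a power]
= ((u^288 · w^384) · v^(-16)) · ((w^3)^4)    [power of a power]
= ((u^288 · w^384) · v^(-16)) · w^12    [power of a power]
= u^288·v^(-16)·w^396    [product of powers]

u^288·v^(-16)·w^396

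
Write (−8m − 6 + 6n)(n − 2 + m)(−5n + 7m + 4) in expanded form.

(−8m − 6 + 6n)(n − 2 + m)(−5n + 7m + 4)
= (−8mn + 16m − 8m^2 − 6n + 12 − 6m + 6n^2 − 12n + 6mn)(−5n + 7m + 4)    [distributive law]
= (−2mn + 10m − 8m^2 − 18n + 12 + 6n^2)(−5n + 7m + 4)    [combine like terms]
= 10mn^2 − 14m^2n − 8mn − 50mn + 70m^2 + 40m + 40m^2n − 56m^3 − 32m^2 + 90n^2 − 126mn − 72n − 60n + 84m + 48 − 30n^3 + 42mn^2 + 24n^2    [distributive law]
= 52mn^2 + 26m^2n − 184mn + 38m^2 + 124m − 56m^3 + 114n^2 − 132n + 48 − 30n^3    [combine like terms]

52mn^2 + 26m^2n − 184mn + 38m^2 + 124m − 56m^3 + 114n^2 − 132n + 48 − 30n^3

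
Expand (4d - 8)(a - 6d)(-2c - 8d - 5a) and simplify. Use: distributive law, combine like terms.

-8acd + 88ad^2 - 20a^2d + 48cd^2 + 192d^3 + 16ac - 176ad + 40a^2 - 96cd - 384d^2

(4d - 8)(a - 6d)(-2c - 8d - 5a)
= (4ad - 24d^2 - 8a + 48d)(-2c - 8d - 5a)    [distributive law]
= -8acd - 32ad^2 - 20a^2d + 48cd^2 + 192d^3 + 120ad^2 + 16ac + 64ad + 40a^2 - 96cd - 384d^2 - 240ad    [distributive law]
= -8acd + 88ad^2 - 20a^2d + 48cd^2 + 192d^3 + 16ac - 176ad + 40a^2 - 96cd - 384d^2    [combine like terms]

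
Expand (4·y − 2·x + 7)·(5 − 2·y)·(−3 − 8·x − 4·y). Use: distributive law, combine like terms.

−158·y − 20·x·y + 48·x·y² + 32·y³ − 250·x + 80·x² − 32·x²·y − 105

(4·y − 2·x + 7)·(5 − 2·y)·(−3 − 8·x − 4·y)
= (20·y − 8·y² − 10·x + 4·x·y + 35 − 14·y)·(−3 − 8·x − 4·y)    [distributive law]
= (6·y − 8·y² − 10·x + 4·x·y + 35)·(−3 − 8·x − 4·y)    [combine like terms]
= −18·y − 48·x·y − 24·y² + 24·y² + 64·x·y² + 32·y³ + 30·x + 80·x² + 40·x·y − 12·x·y − 32·x²·y − 16·x·y² − 105 − 280·x − 140·y    [distributive law]
= −158·y − 20·x·y + 48·x·y² + 32·y³ − 250·x + 80·x² − 32·x²·y − 105    [combine like terms]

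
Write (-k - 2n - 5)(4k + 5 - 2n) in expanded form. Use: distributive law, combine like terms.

(-k - 2n - 5)(4k + 5 - 2n)
= -4k^2 - 5k + 2kn - 8kn - 10n + 4n^2 - 20k - 25 + 10n    [distributive law]
= -4k^2 - 25k - 6kn + 4n^2 - 25    [combine like terms]

-4k^2 - 25k - 6kn + 4n^2 - 25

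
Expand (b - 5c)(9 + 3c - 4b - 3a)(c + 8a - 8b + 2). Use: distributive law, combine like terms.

415bc + 66ab - 80b^2 + 18b + 143bc^2 + 61abc - 188b^2c - 8ab^2 + 32b^3 - 24a^2b - 75c^2 - 330ac - 90c - 15c^3 - 105ac^2 + 120a^2c

(b - 5c)(9 + 3c - 4b - 3a)(c + 8a - 8b + 2)
= (9b + 3bc - 4b^2 - 3ab - 45c - 15c^2 + 20bc + 15ac)(c + 8a - 8b + 2)    [distributive law]
= (9b + 23bc - 4b^2 - 3ab - 45c - 15c^2 + 15ac)(c + 8a - 8b + 2)    [combine like terms]
= 9bc + 72ab - 72b^2 + 18b + 23bc^2 + 184abc - 184b^2c + 46bc - 4b^2c - 32ab^2 + 32b^3 - 8b^2 - 3abc - 24a^2b + 24ab^2 - 6ab - 45c^2 - 360ac + 360bc - 90c - 15c^3 - 120ac^2 + 120bc^2 - 30c^2 + 15ac^2 + 120a^2c - 120abc + 30ac    [distributive law]
= 415bc + 66ab - 80b^2 + 18b + 143bc^2 + 61abc - 188b^2c - 8ab^2 + 32b^3 - 24a^2b - 75c^2 - 330ac - 90c - 15c^3 - 105ac^2 + 120a^2c    [combine like terms]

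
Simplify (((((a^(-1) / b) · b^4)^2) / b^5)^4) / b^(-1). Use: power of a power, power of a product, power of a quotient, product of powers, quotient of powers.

a^(-8)b^5

(((((a^(-1) / b) · b^4)^2) / b^5)^4) / b^(-1)
= (((((a^(-1) / b) · b^4)^2)^4) / ((b^5)^4)) / b^(-1)    [power of a quotient]
= ((((a^(-1) / b) · b^4)^8) / ((b^5)^4)) / b^(-1)    [power of a power]
= ((((a^(-1) / b)^8) · ((b^4)^8)) / ((b^5)^4)) / b^(-1)    [power of a product]
= (((((a^(-1))^8) / (b^8)) · ((b^4)^8)) / ((b^5)^4)) / b^(-1)    [power of a quotient]
= (((a^(-8) / (b^8)) · ((b^4)^8)) / ((b^5)^4)) / b^(-1)    [power of a power]
= (((a^(-8) / b^8) · b^32) / ((b^5)^4)) / b^(-1)    [power of a power]
= (((a^(-8) / b^8) · b^32) / b^20) / b^(-1)    [power of a power]
= a^(-8)b^5    [quotient of powers; product of powers]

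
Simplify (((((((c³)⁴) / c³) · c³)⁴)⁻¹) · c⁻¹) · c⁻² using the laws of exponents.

(((((((c³)⁴) / c³) · c³)⁴)⁻¹) · c⁻¹) · c⁻²
= ((((((c³)⁴) / c³) · c³)⁻⁴) · c⁻¹) · c⁻²    [power of a power]
= ((((((c³)⁴) / c³)⁻⁴) · ((c³)⁻⁴)) · c⁻¹) · c⁻²    [power of a product]
= ((((((c³)⁴)⁻⁴) / ((c³)⁻⁴)) · ((c³)⁻⁴)) · c⁻¹) · c⁻²    [power of a quotient]
= (((((c³)⁻¹⁶) / ((c³)⁻⁴)) · ((c³)⁻⁴)) · c⁻¹) · c⁻²    [power of a power]
= (((c⁻⁴⁸ / ((c³)⁻⁴)) · ((c³)⁻⁴)) · c⁻¹) · c⁻²    [power of a power]
= (((c⁻⁴⁸ / c⁻¹²) · ((c³)⁻⁴)) · c⁻¹) · c⁻²    [power of a power]
= ((c⁻³⁶ · ((c³)⁻⁴)) · c⁻¹) · c⁻²    [quotient of powers]
= ((c⁻³⁶ · c⁻¹²) · c⁻¹) · c⁻²    [power of a power]
= (c⁻⁴⁸ · c⁻¹) · c⁻²    [product of powers]
= c⁻⁴⁹ · c⁻²    [product of powers]
= c⁻⁵¹    [product of powers]

c⁻⁵¹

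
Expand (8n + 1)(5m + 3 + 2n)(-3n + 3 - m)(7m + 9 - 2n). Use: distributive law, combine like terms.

(8n + 1)(5m + 3 + 2n)(-3n + 3 - m)(7m + 9 - 2n)
= (40mn + 24n + 16n^2 + 5m + 3 + 2n)(-3n + 3 - m)(7m + 9 - 2n)    [distributive law]
= (40mn + 26n + 16n^2 + 5m + 3)(-3n + 3 - m)(7m + 9 - 2n)    [combine like terms]
= (-120mn^2 + 120mn - 40m^2n - 78n^2 + 78n - 26mn - 48n^3 + 48n^2 - 16mn^2 - 15mn + 15m - 5m^2 - 9n + 9 - 3m)(7m + 9 - 2n)    [distributive law]
= (-136mn^2 + 79mn - 40m^2n - 30n^2 + 69n - 48n^3 + 12m - 5m^2 + 9)(7m + 9 - 2n)    [combine like terms]
= -952m^2n^2 - 1224mn^2 + 272mn^3 + 553m^2n + 711mn - 158mn^2 - 280m^3n - 360m^2n + 80m^2n^2 - 210mn^2 - 270n^2 + 60n^3 + 483mn + 621n - 138n^2 - 336mn^3 - 432n^3 + 96n^4 + 84m^2 + 108m - 24mn - 35m^3 - 45m^2 + 10m^2n + 63m + 81 - 18n    [distributive law]
= -872m^2n^2 - 1592mn^2 - 64mn^3 + 203m^2n + 1170mn - 280m^3n - 408n^2 - 372n^3 + 603n + 96n^4 + 39m^2 + 171m - 35m^3 + 81    [combine like terms]

-872m^2n^2 - 1592mn^2 - 64mn^3 + 203m^2n + 1170mn - 280m^3n - 408n^2 - 372n^3 + 603n + 96n^4 + 39m^2 + 171m - 35m^3 + 81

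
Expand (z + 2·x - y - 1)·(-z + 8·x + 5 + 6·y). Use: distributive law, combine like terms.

(z + 2·x - y - 1)·(-z + 8·x + 5 + 6·y)
= -z² + 8·x·z + 5·z + 6·y·z - 2·x·z + 16·x² + 10·x + 12·x·y + y·z - 8·x·y - 5·y - 6·y² + z - 8·x - 5 - 6·y    [distributive law]
= -z² + 6·x·z + 6·z + 7·y·z + 16·x² + 2·x + 4·x·y - 11·y - 6·y² - 5    [combine like terms]

-z² + 6·x·z + 6·z + 7·y·z + 16·x² + 2·x + 4·x·y - 11·y - 6·y² - 5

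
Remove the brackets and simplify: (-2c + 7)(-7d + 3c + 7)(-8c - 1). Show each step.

-112c^2d + 378cd + 48c^3 - 50c^2 - 399c + 49d - 49

(-2c + 7)(-7d + 3c + 7)(-8c - 1)
= (14cd - 6c^2 - 14c - 49d + 21c + 49)(-8c - 1)    [distributive law]
= (14cd - 6c^2 + 7c - 49d + 49)(-8c - 1)    [combine like terms]
= -112c^2d - 14cd + 48c^3 + 6c^2 - 56c^2 - 7c + 392cd + 49d - 392c - 49    [distributive law]
= -112c^2d + 378cd + 48c^3 - 50c^2 - 399c + 49d - 49    [combine like terms]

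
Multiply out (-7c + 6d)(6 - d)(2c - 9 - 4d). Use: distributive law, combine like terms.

(-7c + 6d)(6 - d)(2c - 9 - 4d)
= (-42c + 7cd + 36d - 6d²)(2c - 9 - 4d)    [distributive law]
= -84c² + 378c + 168cd + 14c²d - 63cd - 28cd² + 72cd - 324d - 144d² - 12cd² + 54d² + 24d³    [distributive law]
= -84c² + 378c + 177cd + 14c²d - 40cd² - 324d - 90d² + 24d³    [combine like terms]

-84c² + 378c + 177cd + 14c²d - 40cd² - 324d - 90d² + 24d³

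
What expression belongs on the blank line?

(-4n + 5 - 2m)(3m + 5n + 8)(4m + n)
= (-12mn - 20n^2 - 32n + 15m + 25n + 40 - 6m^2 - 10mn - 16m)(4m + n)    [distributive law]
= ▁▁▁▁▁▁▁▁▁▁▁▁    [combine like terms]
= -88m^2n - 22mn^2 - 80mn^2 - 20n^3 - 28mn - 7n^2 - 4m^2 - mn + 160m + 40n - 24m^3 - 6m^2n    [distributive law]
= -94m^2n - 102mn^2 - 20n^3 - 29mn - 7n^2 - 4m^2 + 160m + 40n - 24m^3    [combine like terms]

After combine like terms, the bracketed line is:

(-22mn - 20n^2 - 7n - m + 40 - 6m^2)(4m + n)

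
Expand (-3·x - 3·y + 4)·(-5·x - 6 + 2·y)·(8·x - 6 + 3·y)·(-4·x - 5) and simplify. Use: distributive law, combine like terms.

(-3·x - 3·y + 4)·(-5·x - 6 + 2·y)·(8·x - 6 + 3·y)·(-4·x - 5)
= (15·x^2 + 18·x - 6·x·y + 15·x·y + 18·y - 6·y^2 - 20·x - 24 + 8·y)·(8·x - 6 + 3·y)·(-4·x - 5)    [distributive law]
= (15·x^2 - 2·x + 9·x·y + 26·y - 6·y^2 - 24)·(8·x - 6 + 3·y)·(-4·x - 5)    [combine like terms]
= (120·x^3 - 90·x^2 + 45·x^2·y - 16·x^2 + 12·x - 6·x·y + 72·x^2·y - 54·x·y + 27·x·y^2 + 208·x·y - 156·y + 78·y^2 - 48·x·y^2 + 36·y^2 - 18·y^3 - 192·x + 144 - 72·y)·(-4·x - 5)    [distributive law]
= (120·x^3 - 106·x^2 + 117·x^2·y - 180·x + 148·x·y - 21·x·y^2 - 228·y + 114·y^2 - 18·y^3 + 144)·(-4·x - 5)    [combine like terms]
= -480·x^4 - 600·x^3 + 424·x^3 + 530·x^2 - 468·x^3·y - 585·x^2·y + 720·x^2 + 900·x - 592·x^2·y - 740·x·y + 84·x^2·y^2 + 105·x·y^2 + 912·x·y + 1140·y - 456·x·y^2 - 570·y^2 + 72·x·y^3 + 90·y^3 - 576·x - 720    [distributive law]
= -480·x^4 - 176·x^3 + 1250·x^2 - 468·x^3·y - 1177·x^2·y + 324·x + 172·x·y + 84·x^2·y^2 - 351·x·y^2 + 1140·y - 570·y^2 + 72·x·y^3 + 90·y^3 - 720    [combine like terms]

-480·x^4 - 176·x^3 + 1250·x^2 - 468·x^3·y - 1177·x^2·y + 324·x + 172·x·y + 84·x^2·y^2 - 351·x·y^2 + 1140·y - 570·y^2 + 72·x·y^3 + 90·y^3 - 720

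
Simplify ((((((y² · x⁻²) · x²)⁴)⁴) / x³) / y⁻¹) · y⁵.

x⁻³·y³⁸

((((((y² · x⁻²) · x²)⁴)⁴) / x³) / y⁻¹) · y⁵
= (((((y² · x⁻²) · x²)¹⁶) / x³) / y⁻¹) · y⁵    [power of a power]
= (((((y² · x⁻²)¹⁶) · ((x²)¹⁶)) / x³) / y⁻¹) · y⁵    [power of a product]
= ((((((y²)¹⁶) · ((x⁻²)¹⁶)) · ((x²)¹⁶)) / x³) / y⁻¹) · y⁵    [power of a product]
= ((((y³² · ((x⁻²)¹⁶)) · ((x²)¹⁶)) / x³) / y⁻¹) · y⁵    [power of a power]
= ((((y³² · x⁻³²) · ((x²)¹⁶)) / x³) / y⁻¹) · y⁵    [power of a power]
= ((((y³² · x⁻³²) · x³²) / x³) / y⁻¹) · y⁵    [power of a power]
= x⁻³·y³⁸    [quotient of powers; product of powers]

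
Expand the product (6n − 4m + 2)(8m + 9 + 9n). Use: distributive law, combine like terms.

(6n − 4m + 2)(8m + 9 + 9n)
= 48mn + 54n + 54n^2 − 32m^2 − 36m − 36mn + 16m + 18 + 18n    [distributive law]
= 12mn + 72n + 54n^2 − 32m^2 − 20m + 18    [combine like terms]

12mn + 72n + 54n^2 − 32m^2 − 20m + 18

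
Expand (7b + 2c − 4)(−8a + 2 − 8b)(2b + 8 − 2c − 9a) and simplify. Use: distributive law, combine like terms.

(7b + 2c − 4)(−8a + 2 − 8b)(2b + 8 − 2c − 9a)
= (−56ab + 14b − 56b^2 − 16ac + 4c − 16bc + 32a − 8 + 32b)(2b + 8 − 2c − 9a)    [distributive law]
= (−56ab + 46b − 56b^2 − 16ac + 4c − 16bc + 32a − 8)(2b + 8 − 2c − 9a)    [combine like terms]
= −112ab^2 − 448ab + 112abc + 504a^2b + 92b^2 + 368b − 92bc − 414ab − 112b^3 − 448b^2 + 112b^2c + 504ab^2 − 32abc − 128ac + 32ac^2 + 144a^2c + 8bc + 32c − 8c^2 − 36ac − 32b^2c − 128bc + 32bc^2 + 144abc + 64ab + 256a − 64ac − 288a^2 − 16b − 64 + 16c + 72a    [distributive law]
= 392ab^2 − 798ab + 224abc + 504a^2b − 356b^2 + 352b − 212bc − 112b^3 + 80b^2c − 228ac + 32ac^2 + 144a^2c + 48c − 8c^2 + 32bc^2 + 328a − 288a^2 − 64    [combine like terms]

392ab^2 − 798ab + 224abc + 504a^2b − 356b^2 + 352b − 212bc − 112b^3 + 80b^2c − 228ac + 32ac^2 + 144a^2c + 48c − 8c^2 + 32bc^2 + 328a − 288a^2 − 64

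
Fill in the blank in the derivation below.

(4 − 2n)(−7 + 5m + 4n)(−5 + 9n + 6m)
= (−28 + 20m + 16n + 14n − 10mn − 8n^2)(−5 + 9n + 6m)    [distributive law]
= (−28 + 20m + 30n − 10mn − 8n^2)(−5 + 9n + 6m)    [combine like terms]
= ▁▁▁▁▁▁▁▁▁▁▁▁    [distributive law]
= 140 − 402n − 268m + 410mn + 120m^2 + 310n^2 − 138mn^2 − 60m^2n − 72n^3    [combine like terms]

After distributive law, the bracketed line is:

140 − 252n − 168m − 100m + 180mn + 120m^2 − 150n + 270n^2 + 180mn + 50mn − 90mn^2 − 60m^2n + 40n^2 − 72n^3 − 48mn^2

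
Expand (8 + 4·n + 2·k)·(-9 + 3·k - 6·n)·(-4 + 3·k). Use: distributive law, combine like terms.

288 - 240·k - 6·k^2 + 336·n - 252·k·n + 96·n^2 - 72·k·n^2 + 18·k^3

(8 + 4·n + 2·k)·(-9 + 3·k - 6·n)·(-4 + 3·k)
= (-72 + 24·k - 48·n - 36·n + 12·k·n - 24·n^2 - 18·k + 6·k^2 - 12·k·n)·(-4 + 3·k)    [distributive law]
= (-72 + 6·k - 84·n - 24·n^2 + 6·k^2)·(-4 + 3·k)    [combine like terms]
= 288 - 216·k - 24·k + 18·k^2 + 336·n - 252·k·n + 96·n^2 - 72·k·n^2 - 24·k^2 + 18·k^3    [distributive law]
= 288 - 240·k - 6·k^2 + 336·n - 252·k·n + 96·n^2 - 72·k·n^2 + 18·k^3    [combine like terms]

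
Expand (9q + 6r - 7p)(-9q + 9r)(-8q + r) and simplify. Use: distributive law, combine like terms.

648q³ - 297q²r - 405qr² + 54r³ - 504pq² + 567pqr - 63pr²

(9q + 6r - 7p)(-9q + 9r)(-8q + r)
= (-81q² + 81qr - 54qr + 54r² + 63pq - 63pr)(-8q + r)    [distributive law]
= (-81q² + 27qr + 54r² + 63pq - 63pr)(-8q + r)    [combine like terms]
= 648q³ - 81q²r - 216q²r + 27qr² - 432qr² + 54r³ - 504pq² + 63pqr + 504pqr - 63pr²    [distributive law]
= 648q³ - 297q²r - 405qr² + 54r³ - 504pq² + 567pqr - 63pr²    [combine like terms]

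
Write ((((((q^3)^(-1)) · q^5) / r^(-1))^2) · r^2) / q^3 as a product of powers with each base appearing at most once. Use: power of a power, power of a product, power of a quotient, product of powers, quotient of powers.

((((((q^3)^(-1)) · q^5) / r^(-1))^2) · r^2) / q^3
= ((((((q^3)^(-1)) · q^5)^2) / ((r^(-1))^2)) · r^2) / q^3    [power of a quotient]
= ((((((q^3)^(-1))^2) · ((q^5)^2)) / ((r^(-1))^2)) · r^2) / q^3    [power of a product]
= (((((q^3)^(-2)) · ((q^5)^2)) / ((r^(-1))^2)) · r^2) / q^3    [power of a power]
= (((q^(-6) · ((q^5)^2)) / ((r^(-1))^2)) · r^2) / q^3    [power of a power]
= (((q^(-6) · q^10) / ((r^(-1))^2)) · r^2) / q^3    [power of a power]
= ((q^4 / ((r^(-1))^2)) · r^2) / q^3    [product of powers]
= ((q^4 / r^(-2)) · r^2) / q^3    [power of a power]
= qr^4    [quotient of powers]

qr^4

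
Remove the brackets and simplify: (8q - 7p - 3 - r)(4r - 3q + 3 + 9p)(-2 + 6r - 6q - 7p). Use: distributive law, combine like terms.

218qr + 234qr^2 - 354q^2r + 535pqr - 150q^2 + 144q^3 - 390pq^2 - 12q - 129pq - 273p^2q - 109pr - 194pr^2 - 119p^2r + 159p + 462p^2 + 441p^3 - 24r - 82r^2 + 18 - 24r^3

(8q - 7p - 3 - r)(4r - 3q + 3 + 9p)(-2 + 6r - 6q - 7p)
= (32qr - 24q^2 + 24q + 72pq - 28pr + 21pq - 21p - 63p^2 - 12r + 9q - 9 - 27p - 4r^2 + 3qr - 3r - 9pr)(-2 + 6r - 6q - 7p)    [distributive law]
= (35qr - 24q^2 + 33q + 93pq - 37pr - 48p - 63p^2 - 15r - 9 - 4r^2)(-2 + 6r - 6q - 7p)    [combine like terms]
= -70qr + 210qr^2 - 210q^2r - 245pqr + 48q^2 - 144q^2r + 144q^3 + 168pq^2 - 66q + 198qr - 198q^2 - 231pq - 186pq + 558pqr - 558pq^2 - 651p^2q + 74pr - 222pr^2 + 222pqr + 259p^2r + 96p - 288pr + 288pq + 336p^2 + 126p^2 - 378p^2r + 378p^2q + 441p^3 + 30r - 90r^2 + 90qr + 105pr + 18 - 54r + 54q + 63p + 8r^2 - 24r^3 + 24qr^2 + 28pr^2    [distributive law]
= 218qr + 234qr^2 - 354q^2r + 535pqr - 150q^2 + 144q^3 - 390pq^2 - 12q - 129pq - 273p^2q - 109pr - 194pr^2 - 119p^2r + 159p + 462p^2 + 441p^3 - 24r - 82r^2 + 18 - 24r^3    [combine like terms]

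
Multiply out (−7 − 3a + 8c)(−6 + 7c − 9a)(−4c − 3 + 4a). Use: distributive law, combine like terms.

(−7 − 3a + 8c)(−6 + 7c − 9a)(−4c − 3 + 4a)
= (42 − 49c + 63a + 18a − 21ac + 27a^2 − 48c + 56c^2 − 72ac)(−4c − 3 + 4a)    [distributive law]
= (42 − 97c + 81a − 93ac + 27a^2 + 56c^2)(−4c − 3 + 4a)    [combine like terms]
= −168c − 126 + 168a + 388c^2 + 291c − 388ac − 324ac − 243a + 324a^2 + 372ac^2 + 279ac − 372a^2c − 108a^2c − 81a^2 + 108a^3 − 224c^3 − 168c^2 + 224ac^2    [distributive law]
= 123c − 126 − 75a + 220c^2 − 433ac + 243a^2 + 596ac^2 − 480a^2c + 108a^3 − 224c^3    [combine like terms]

123c − 126 − 75a + 220c^2 − 433ac + 243a^2 + 596ac^2 − 480a^2c + 108a^3 − 224c^3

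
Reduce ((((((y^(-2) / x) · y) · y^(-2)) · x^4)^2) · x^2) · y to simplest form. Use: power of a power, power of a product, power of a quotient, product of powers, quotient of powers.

x^8y^(-5)

((((((y^(-2) / x) · y) · y^(-2)) · x^4)^2) · x^2) · y
= ((((((y^(-2) / x) · y) · y^(-2))^2) · ((x^4)^2)) · x^2) · y    [power of a product]
= ((((((y^(-2) / x) · y)^2) · ((y^(-2))^2)) · ((x^4)^2)) · x^2) · y    [power of a product]
= ((((((y^(-2) / x)^2) · (y^2)) · ((y^(-2))^2)) · ((x^4)^2)) · x^2) · y    [power of a product]
= (((((((y^(-2))^2) / (x^2)) · (y^2)) · ((y^(-2))^2)) · ((x^4)^2)) · x^2) · y    [power of a quotient]
= (((((y^(-4) / (x^2)) · (y^2)) · ((y^(-2))^2)) · ((x^4)^2)) · x^2) · y    [power of a power]
= (((((y^(-4) / x^2) · y^2) · y^(-4)) · ((x^4)^2)) · x^2) · y    [power of a power]
= (((((y^(-4) / x^2) · y^2) · y^(-4)) · x^8) · x^2) · y    [power of a power]
= x^8y^(-5)    [quotient of powers; product of powers]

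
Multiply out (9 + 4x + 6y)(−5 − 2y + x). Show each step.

(9 + 4x + 6y)(−5 − 2y + x)
= −45 − 18y + 9x − 20x − 8xy + 4x² − 30y − 12y² + 6xy    [distributive law]
= −45 − 48y − 11x − 2xy + 4x² − 12y²    [combine like terms]

−45 − 48y − 11x − 2xy + 4x² − 12y²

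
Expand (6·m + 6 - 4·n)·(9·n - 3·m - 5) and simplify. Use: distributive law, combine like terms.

66·m·n - 18·m^2 - 48·m + 74·n - 30 - 36·n^2

(6·m + 6 - 4·n)·(9·n - 3·m - 5)
= 54·m·n - 18·m^2 - 30·m + 54·n - 18·m - 30 - 36·n^2 + 12·m·n + 20·n    [distributive law]
= 66·m·n - 18·m^2 - 48·m + 74·n - 30 - 36·n^2    [combine like terms]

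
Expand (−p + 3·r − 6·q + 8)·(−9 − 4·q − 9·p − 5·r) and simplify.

(−p + 3·r − 6·q + 8)·(−9 − 4·q − 9·p − 5·r)
= 9·p + 4·p·q + 9·p^2 + 5·p·r − 27·r − 12·q·r − 27·p·r − 15·r^2 + 54·q + 24·q^2 + 54·p·q + 30·q·r − 72 − 32·q − 72·p − 40·r    [distributive law]
= −63·p + 58·p·q + 9·p^2 − 22·p·r − 67·r + 18·q·r − 15·r^2 + 22·q + 24·q^2 − 72    [combine like terms]

−63·p + 58·p·q + 9·p^2 − 22·p·r − 67·r + 18·q·r − 15·r^2 + 22·q + 24·q^2 − 72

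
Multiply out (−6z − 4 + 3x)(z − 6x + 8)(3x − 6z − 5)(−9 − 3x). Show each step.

1242xz^2 + 756x^2z^2 − 324z^3 − 108xz^3 − 3078z^2 − 108x^2z − 675x^3z + 4395xz − 4068z − 1098x^2 − 216x^3 + 2544x − 1440 + 162x^4

(−6z − 4 + 3x)(z − 6x + 8)(3x − 6z − 5)(−9 − 3x)
= (−6z^2 + 36xz − 48z − 4z + 24x − 32 + 3xz − 18x^2 + 24x)(3x − 6z − 5)(−9 − 3x)    [distributive law]
= (−6z^2 + 39xz − 52z + 48x − 32 − 18x^2)(3x − 6z − 5)(−9 − 3x)    [combine like terms]
= (−18xz^2 + 36z^3 + 30z^2 + 117x^2z − 234xz^2 − 195xz − 156xz + 312z^2 + 260z + 144x^2 − 288xz − 240x − 96x + 192z + 160 − 54x^3 + 108x^2z + 90x^2)(−9 − 3x)    [distributive law]
= (−252xz^2 + 36z^3 + 342z^2 + 225x^2z − 639xz + 452z + 234x^2 − 336x + 160 − 54x^3)(−9 − 3x)    [combine like terms]
= 2268xz^2 + 756x^2z^2 − 324z^3 − 108xz^3 − 3078z^2 − 1026xz^2 − 2025x^2z − 675x^3z + 5751xz + 1917x^2z − 4068z − 1356xz − 2106x^2 − 702x^3 + 3024x + 1008x^2 − 1440 − 480x + 486x^3 + 162x^4    [distributive law]
= 1242xz^2 + 756x^2z^2 − 324z^3 − 108xz^3 − 3078z^2 − 108x^2z − 675x^3z + 4395xz − 4068z − 1098x^2 − 216x^3 + 2544x − 1440 + 162x^4    [combine like terms]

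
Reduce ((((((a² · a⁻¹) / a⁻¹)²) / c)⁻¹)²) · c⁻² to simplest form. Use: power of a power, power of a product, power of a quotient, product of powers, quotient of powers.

a⁻⁸

((((((a² · a⁻¹) / a⁻¹)²) / c)⁻¹)²) · c⁻²
= (((((a² · a⁻¹) / a⁻¹)²) / c)⁻²) · c⁻²    [power of a power]
= (((((a² · a⁻¹) / a⁻¹)²)⁻²) / (c⁻²)) · c⁻²    [power of a quotient]
= ((((a² · a⁻¹) / a⁻¹)⁻⁴) / (c⁻²)) · c⁻²    [power of a power]
= ((((a² · a⁻¹)⁻⁴) / ((a⁻¹)⁻⁴)) / (c⁻²)) · c⁻²    [power of a quotient]
= (((((a²)⁻⁴) · ((a⁻¹)⁻⁴)) / ((a⁻¹)⁻⁴)) / (c⁻²)) · c⁻²    [power of a product]
= (((a⁻⁸ · ((a⁻¹)⁻⁴)) / ((a⁻¹)⁻⁴)) / (c⁻²)) · c⁻²    [power of a power]
= (((a⁻⁸ · a⁴) / ((a⁻¹)⁻⁴)) / (c⁻²)) · c⁻²    [power of a power]
= ((a⁻⁴ / ((a⁻¹)⁻⁴)) / (c⁻²)) · c⁻²    [product of powers]
= ((a⁻⁴ / a⁴) / (c⁻²)) · c⁻²    [power of a power]
= (a⁻⁸ / (c⁻²)) · c⁻²    [quotient of powers]
= a⁻⁸    [quotient of powers]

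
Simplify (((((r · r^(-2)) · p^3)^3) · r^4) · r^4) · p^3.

p^12r^5

(((((r · r^(-2)) · p^3)^3) · r^4) · r^4) · p^3
= (((((r · r^(-2))^3) · ((p^3)^3)) · r^4) · r^4) · p^3    [power of a product]
= (((((r^3) · ((r^(-2))^3)) · ((p^3)^3)) · r^4) · r^4) · p^3    [power of a product]
= ((((r^3 · r^(-6)) · ((p^3)^3)) · r^4) · r^4) · p^3    [power of a power]
= (((r^(-3) · ((p^3)^3)) · r^4) · r^4) · p^3    [product of powers]
= (((r^(-3) · p^9) · r^4) · r^4) · p^3    [power of a power]
= p^12r^5    [product of powers]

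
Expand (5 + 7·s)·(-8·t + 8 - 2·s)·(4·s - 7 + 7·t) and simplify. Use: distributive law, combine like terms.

554·s·t + 560·t - 280·t² - 162·s - 280 + 282·s² - 322·s²·t - 392·s·t² - 56·s³

(5 + 7·s)·(-8·t + 8 - 2·s)·(4·s - 7 + 7·t)
= (-40·t + 40 - 10·s - 56·s·t + 56·s - 14·s²)·(4·s - 7 + 7·t)    [distributive law]
= (-40·t + 40 + 46·s - 56·s·t - 14·s²)·(4·s - 7 + 7·t)    [combine like terms]
= -160·s·t + 280·t - 280·t² + 160·s - 280 + 280·t + 184·s² - 322·s + 322·s·t - 224·s²·t + 392·s·t - 392·s·t² - 56·s³ + 98·s² - 98·s²·t    [distributive law]
= 554·s·t + 560·t - 280·t² - 162·s - 280 + 282·s² - 322·s²·t - 392·s·t² - 56·s³    [combine like terms]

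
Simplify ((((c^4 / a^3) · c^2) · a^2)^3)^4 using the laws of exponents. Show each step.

a^(-12)·c^72

((((c^4 / a^3) · c^2) · a^2)^3)^4
= (((c^4 / a^3) · c^2) · a^2)^12    [power of a power]
= (((c^4 / a^3) · c^2)^12) · ((a^2)^12)    [power of a product]
= (((c^4 / a^3)^12) · ((c^2)^12)) · ((a^2)^12)    [power of a product]
= ((((c^4)^12) / ((a^3)^12)) · ((c^2)^12)) · ((a^2)^12)    [power of a quotient]
= ((c^48 / ((a^3)^12)) · ((c^2)^12)) · ((a^2)^12)    [power of a power]
= ((c^48 / a^36) · ((c^2)^12)) · ((a^2)^12)    [power of a power]
= ((c^48 / a^36) · c^24) · ((a^2)^12)    [power of a power]
= ((c^48 / a^36) · c^24) · a^24    [power of a power]
= a^(-12)·c^72    [quotient of powers; product of powers]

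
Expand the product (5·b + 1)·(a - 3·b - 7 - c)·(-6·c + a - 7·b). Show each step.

(5·b + 1)·(a - 3·b - 7 - c)·(-6·c + a - 7·b)
= (5·a·b - 15·b^2 - 35·b - 5·b·c + a - 3·b - 7 - c)·(-6·c + a - 7·b)    [distributive law]
= (5·a·b - 15·b^2 - 38·b - 5·b·c + a - 7 - c)·(-6·c + a - 7·b)    [combine like terms]
= -30·a·b·c + 5·a^2·b - 35·a·b^2 + 90·b^2·c - 15·a·b^2 + 105·b^3 + 228·b·c - 38·a·b + 266·b^2 + 30·b·c^2 - 5·a·b·c + 35·b^2·c - 6·a·c + a^2 - 7·a·b + 42·c - 7·a + 49·b + 6·c^2 - a·c + 7·b·c    [distributive law]
= -35·a·b·c + 5·a^2·b - 50·a·b^2 + 125·b^2·c + 105·b^3 + 235·b·c - 45·a·b + 266·b^2 + 30·b·c^2 - 7·a·c + a^2 + 42·c - 7·a + 49·b + 6·c^2    [combine like terms]

-35·a·b·c + 5·a^2·b - 50·a·b^2 + 125·b^2·c + 105·b^3 + 235·b·c - 45·a·b + 266·b^2 + 30·b·c^2 - 7·a·c + a^2 + 42·c - 7·a + 49·b + 6·c^2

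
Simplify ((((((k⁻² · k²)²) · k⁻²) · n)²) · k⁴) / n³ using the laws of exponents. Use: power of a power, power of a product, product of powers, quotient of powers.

((((((k⁻² · k²)²) · k⁻²) · n)²) · k⁴) / n³
= ((((((k⁻² · k²)²) · k⁻²)²) · (n²)) · k⁴) / n³    [power of a product]
= ((((((k⁻² · k²)²)²) · ((k⁻²)²)) · (n²)) · k⁴) / n³    [power of a product]
= (((((k⁻² · k²)⁴) · ((k⁻²)²)) · (n²)) · k⁴) / n³    [power of a power]
= ((((((k⁻²)⁴) · ((k²)⁴)) · ((k⁻²)²)) · (n²)) · k⁴) / n³    [power of a product]
= ((((k⁻⁸ · ((k²)⁴)) · ((k⁻²)²)) · (n²)) · k⁴) / n³    [power of a power]
= ((((k⁻⁸ · k⁸) · ((k⁻²)²)) · (n²)) · k⁴) / n³    [power of a power]
= (((k⁰ · ((k⁻²)²)) · (n²)) · k⁴) / n³    [product of powers]
= (((k⁰ · k⁻⁴) · (n²)) · k⁴) / n³    [power of a power]
= ((k⁻⁴ · (n²)) · k⁴) / n³    [product of powers]
= n⁻¹    [quotient of powers; product of powers]

n⁻¹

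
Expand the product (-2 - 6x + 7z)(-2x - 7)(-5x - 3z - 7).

-314x² + 205xz - 392x + 301z - 98 - 60x³ + 34x²z + 42xz² + 147z²

(-2 - 6x + 7z)(-2x - 7)(-5x - 3z - 7)
= (4x + 14 + 12x² + 42x - 14xz - 49z)(-5x - 3z - 7)    [distributive law]
= (46x + 14 + 12x² - 14xz - 49z)(-5x - 3z - 7)    [combine like terms]
= -230x² - 138xz - 322x - 70x - 42z - 98 - 60x³ - 36x²z - 84x² + 70x²z + 42xz² + 98xz + 245xz + 147z² + 343z    [distributive law]
= -314x² + 205xz - 392x + 301z - 98 - 60x³ + 34x²z + 42xz² + 147z²    [combine like terms]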